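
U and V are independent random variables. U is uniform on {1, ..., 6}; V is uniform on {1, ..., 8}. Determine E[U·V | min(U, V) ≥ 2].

20

P(min(U, V) ≥ 2) = 35/48.
Summing UV·P(x,y) over outcomes with min(U, V) ≥ 2 gives 175/12.
E[U·V | min(U, V) ≥ 2] = (175/12) / (35/48) = 20.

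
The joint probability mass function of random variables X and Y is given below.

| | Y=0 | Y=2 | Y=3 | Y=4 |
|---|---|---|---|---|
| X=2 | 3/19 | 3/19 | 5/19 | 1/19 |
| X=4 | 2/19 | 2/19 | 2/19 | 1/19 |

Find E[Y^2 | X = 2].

73/12

P(X = 2) = 12/19.
Σ Y^2·P over the event = 0·(3/19) + 4·(3/19) + 9·(5/19) + 16·(1/19) = 73/19.
E[Y^2 | X = 2] = (73/19) / (12/19) = 73/12.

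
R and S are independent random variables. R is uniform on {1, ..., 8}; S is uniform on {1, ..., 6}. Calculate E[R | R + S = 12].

P(R + S = 12) = 1/16.
Summing R·P(x,y) over outcomes with R + S = 12 gives 7/16.
E[R | R + S = 12] = (7/16) / (1/16) = 7.

7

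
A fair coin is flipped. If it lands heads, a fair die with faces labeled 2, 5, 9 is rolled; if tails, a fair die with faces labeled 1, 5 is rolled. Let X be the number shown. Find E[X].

E[X | heads] = (2+5+9)/3 = 16/3.
E[X | tails] = (1+5)/2 = 3.
By the law of total expectation,
E[X] = (1/2)·(16/3) + (1/2)·(3) = 25/6.

25/6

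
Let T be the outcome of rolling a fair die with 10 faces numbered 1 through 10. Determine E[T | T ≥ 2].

Given T ≥ 2, T is equally likely to be any of {2, 3, 4, 5, 6, 7, 8, 9, 10}.
E[T | T ≥ 2] = (2 + 3 + 4 + 5 + 6 + 7 + 8 + 9 + 10) / 9 = 6.

6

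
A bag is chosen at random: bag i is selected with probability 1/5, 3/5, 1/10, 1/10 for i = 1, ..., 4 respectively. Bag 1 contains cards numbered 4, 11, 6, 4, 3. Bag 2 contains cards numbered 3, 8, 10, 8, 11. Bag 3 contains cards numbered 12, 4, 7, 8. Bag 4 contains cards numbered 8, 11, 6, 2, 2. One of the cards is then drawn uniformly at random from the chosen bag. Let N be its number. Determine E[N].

E[N | bag 1] = (4+11+6+4+3)/5 = 28/5.
E[N | bag 2] = (3+8+10+8+11)/5 = 8.
E[N | bag 3] = (12+4+7+8)/4 = 31/4.
E[N | bag 4] = (8+11+6+2+2)/5 = 29/5.
E[N] = (1/5)·(28/5) + (3/5)·(8) + (1/10)·(31/4) + (1/10)·(29/5) = 291/40.

291/40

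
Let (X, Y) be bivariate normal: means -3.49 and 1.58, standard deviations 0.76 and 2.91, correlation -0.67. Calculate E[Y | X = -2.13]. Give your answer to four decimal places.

-1.9089

E[Y | X=x] = μ_Y + ρ(σ_Y/σ_X)(x − μ_X) for jointly normal variables.
E[Y | X=-2.13] = 1.58 + (-0.67)·(2.91/0.76)·(-2.13 − (-3.49)) = 1.58 + (-2.5654)·(1.36) = -1.9089.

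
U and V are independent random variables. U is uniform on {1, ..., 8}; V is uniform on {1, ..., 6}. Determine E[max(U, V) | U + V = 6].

Outcomes with U + V = 6: (1,5), (2,4), (3,3), (4,2), (5,1), each with probability 1/48.
E[max(U, V) | U + V = 6] = (5 + 4 + 3 + 4 + 5) / 5 = 21/5.

21/5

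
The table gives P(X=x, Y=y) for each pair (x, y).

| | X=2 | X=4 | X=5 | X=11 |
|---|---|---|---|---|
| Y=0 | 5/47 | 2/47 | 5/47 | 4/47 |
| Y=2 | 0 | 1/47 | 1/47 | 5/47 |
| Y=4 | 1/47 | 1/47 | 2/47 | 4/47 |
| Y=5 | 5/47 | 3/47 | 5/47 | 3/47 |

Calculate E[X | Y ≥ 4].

35/6

P(Y ≥ 4) = 24/47.
Σ X·P over the event = 2·(1/47) + 2·(5/47) + 4·(1/47) + 4·(3/47) + 5·(2/47) + 5·(5/47) + 11·(4/47) + 11·(3/47) = 140/47.
E[X | Y ≥ 4] = (140/47) / (24/47) = 35/6.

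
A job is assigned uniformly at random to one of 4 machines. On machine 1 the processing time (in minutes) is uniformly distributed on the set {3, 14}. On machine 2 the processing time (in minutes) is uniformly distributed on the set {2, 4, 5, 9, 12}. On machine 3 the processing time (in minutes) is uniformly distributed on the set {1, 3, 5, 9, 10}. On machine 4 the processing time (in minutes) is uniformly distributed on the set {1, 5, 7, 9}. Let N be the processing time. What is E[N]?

13/2

E[N | machine 1] = (3+14)/2 = 17/2.
E[N | machine 2] = (2+4+5+9+12)/5 = 32/5.
E[N | machine 3] = (1+3+5+9+10)/5 = 28/5.
E[N | machine 4] = (1+5+7+9)/4 = 11/2.
By the law of total expectation,
E[N] = (1/4)·(17/2) + (1/4)·(32/5) + (1/4)·(28/5) + (1/4)·(11/2) = 13/2.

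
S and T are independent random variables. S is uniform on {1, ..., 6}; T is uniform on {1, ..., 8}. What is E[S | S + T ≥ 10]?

P(S + T ≥ 10) = 5/16.
Summing S·P(x,y) over outcomes with S + T ≥ 10 gives 35/24.
E[S | S + T ≥ 10] = (35/24) / (5/16) = 14/3.

14/3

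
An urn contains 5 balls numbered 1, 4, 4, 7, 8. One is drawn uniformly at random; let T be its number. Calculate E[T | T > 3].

P(T > 3) = 4/5.
Σ over the event: 4·2/5 + 7·1/5 + 8·1/5 = 23/5.
E[T | T > 3] = (23/5) / (4/5) = 23/4.

23/4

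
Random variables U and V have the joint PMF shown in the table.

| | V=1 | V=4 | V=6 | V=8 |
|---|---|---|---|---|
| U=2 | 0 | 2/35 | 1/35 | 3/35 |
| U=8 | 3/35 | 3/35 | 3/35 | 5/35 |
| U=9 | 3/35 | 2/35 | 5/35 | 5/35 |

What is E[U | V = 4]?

P(V = 4) = 1/5.
Σ U·P over the event = 2·(2/35) + 8·(3/35) + 9·(2/35) = 46/35.
E[U | V = 4] = (46/35) / (1/5) = 46/7.

46/7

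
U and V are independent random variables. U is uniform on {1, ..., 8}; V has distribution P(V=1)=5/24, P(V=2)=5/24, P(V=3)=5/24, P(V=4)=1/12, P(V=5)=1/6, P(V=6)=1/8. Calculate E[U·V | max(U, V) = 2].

8/3

P(max(U, V) = 2) = 5/64.
Summing UV·P(x,y) over outcomes with max(U, V) = 2 gives 5/24.
E[U·V | max(U, V) = 2] = (5/24) / (5/64) = 8/3.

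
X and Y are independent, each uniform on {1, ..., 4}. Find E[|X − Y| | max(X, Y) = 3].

Outcomes with max(X, Y) = 3: (1,3), (2,3), (3,1), (3,2), (3,3), each with probability 1/16.
E[|X − Y| | max(X, Y) = 3] = (2 + 1 + 2 + 1 + 0) / 5 = 6/5.

6/5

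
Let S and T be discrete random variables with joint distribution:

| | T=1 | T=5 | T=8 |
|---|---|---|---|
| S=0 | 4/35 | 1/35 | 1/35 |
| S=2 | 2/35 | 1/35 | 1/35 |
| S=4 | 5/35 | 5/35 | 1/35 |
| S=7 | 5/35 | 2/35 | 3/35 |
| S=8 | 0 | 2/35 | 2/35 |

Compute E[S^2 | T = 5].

310/11

P(T = 5) = 11/35.
Σ S^2·P over the event = 0·(1/35) + 4·(1/35) + 16·(5/35) + 49·(2/35) + 64·(2/35) = 62/7.
E[S^2 | T = 5] = (62/7) / (11/35) = 310/11.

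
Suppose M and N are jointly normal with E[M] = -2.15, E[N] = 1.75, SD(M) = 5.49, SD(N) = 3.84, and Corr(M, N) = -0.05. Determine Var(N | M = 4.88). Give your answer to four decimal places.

The conditional variance in a bivariate normal is σ_N²(1 − ρ²), independent of x.
Var(N | M=4.88) = (3.84)²·(1 − (-0.05)²) = 14.7456·0.9975 = 14.7087.

14.7087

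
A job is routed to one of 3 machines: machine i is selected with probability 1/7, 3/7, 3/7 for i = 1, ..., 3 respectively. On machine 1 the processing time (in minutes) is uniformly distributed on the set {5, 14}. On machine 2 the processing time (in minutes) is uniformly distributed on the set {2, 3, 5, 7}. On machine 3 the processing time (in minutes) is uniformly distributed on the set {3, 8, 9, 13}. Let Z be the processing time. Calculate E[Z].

47/7

E[Z | machine 1] = (5+14)/2 = 19/2.
E[Z | machine 2] = (2+3+5+7)/4 = 17/4.
E[Z | machine 3] = (3+8+9+13)/4 = 33/4.
E[Z] = (1/7)·(19/2) + (3/7)·(17/4) + (3/7)·(33/4) = 47/7.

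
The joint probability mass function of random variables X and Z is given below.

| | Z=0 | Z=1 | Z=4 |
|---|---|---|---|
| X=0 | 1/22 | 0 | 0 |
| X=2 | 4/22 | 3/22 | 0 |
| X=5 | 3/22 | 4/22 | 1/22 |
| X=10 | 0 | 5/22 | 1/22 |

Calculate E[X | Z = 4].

15/2

P(Z = 4) = 1/11.
Σ X·P over the event = 5·(1/22) + 10·(1/22) = 15/22.
E[X | Z = 4] = (15/22) / (1/11) = 15/2.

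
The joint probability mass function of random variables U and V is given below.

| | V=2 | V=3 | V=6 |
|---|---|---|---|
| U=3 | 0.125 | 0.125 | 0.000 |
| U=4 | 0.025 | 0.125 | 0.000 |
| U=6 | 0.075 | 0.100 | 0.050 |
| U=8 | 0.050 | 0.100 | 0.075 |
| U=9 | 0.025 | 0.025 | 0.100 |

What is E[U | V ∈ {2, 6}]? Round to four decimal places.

P(V ∈ {2, 6}) = 0.525.
Σ U·P over the event = 3·(0.125) + 4·(0.025) + 6·(0.075) + 6·(0.050) + 8·(0.050) + 8·(0.075) + 9·(0.025) + 9·(0.100) = 3.350.
E[U | V ∈ {2, 6}] = (3.350) / (0.525) = 6.3810.

6.3810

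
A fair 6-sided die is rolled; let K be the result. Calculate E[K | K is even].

4

Given K is even, K is equally likely to be any of {2, 4, 6}.
E[K | K is even] = (2 + 4 + 6) / 3 = 4.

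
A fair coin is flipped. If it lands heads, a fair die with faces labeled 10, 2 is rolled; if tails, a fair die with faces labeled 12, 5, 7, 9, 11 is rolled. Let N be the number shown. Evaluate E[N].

E[N | heads] = (10+2)/2 = 6.
E[N | tails] = (12+5+7+9+11)/5 = 44/5.
E[N] = (1/2)·(6) + (1/2)·(44/5) = 37/5.

37/5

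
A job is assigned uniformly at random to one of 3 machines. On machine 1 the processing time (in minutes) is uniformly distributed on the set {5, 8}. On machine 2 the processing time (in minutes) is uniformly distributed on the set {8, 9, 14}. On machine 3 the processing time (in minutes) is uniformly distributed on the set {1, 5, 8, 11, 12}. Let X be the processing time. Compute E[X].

727/90

E[X | machine 1] = (5+8)/2 = 13/2.
E[X | machine 2] = (8+9+14)/3 = 31/3.
E[X | machine 3] = (1+5+8+11+12)/5 = 37/5.
By the law of total expectation,
E[X] = (1/3)·(13/2) + (1/3)·(31/3) + (1/3)·(37/5) = 727/90.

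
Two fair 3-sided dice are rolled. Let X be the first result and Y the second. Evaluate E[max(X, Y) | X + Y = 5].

Outcomes with X + Y = 5: (2,3), (3,2), each with probability 1/9.
E[max(X, Y) | X + Y = 5] = (3 + 3) / 2 = 3.

3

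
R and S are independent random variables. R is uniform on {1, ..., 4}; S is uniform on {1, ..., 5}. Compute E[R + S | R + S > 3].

6

P(R + S > 3) = 17/20.
Summing (R+S)·P(x,y) over outcomes with R + S > 3 gives 51/10.
E[R + S | R + S > 3] = (51/10) / (17/20) = 6.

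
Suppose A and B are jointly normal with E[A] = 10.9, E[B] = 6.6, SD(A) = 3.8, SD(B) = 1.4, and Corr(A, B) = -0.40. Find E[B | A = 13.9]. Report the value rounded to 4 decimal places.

6.1579

E[B | A=x] = μ_B + ρ(σ_B/σ_A)(x − μ_A) for jointly normal variables.
E[B | A=13.9] = 6.6 + (-0.40)·(1.4/3.8)·(13.9 − (10.9)) = 6.6 + (-0.14737)·(3) = 6.1579.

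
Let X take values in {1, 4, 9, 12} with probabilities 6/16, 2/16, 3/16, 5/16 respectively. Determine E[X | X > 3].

P(X > 3) = 5/8.
Σ over the event: 4·1/8 + 9·3/16 + 12·5/16 = 95/16.
E[X | X > 3] = (95/16) / (5/8) = 19/2.

19/2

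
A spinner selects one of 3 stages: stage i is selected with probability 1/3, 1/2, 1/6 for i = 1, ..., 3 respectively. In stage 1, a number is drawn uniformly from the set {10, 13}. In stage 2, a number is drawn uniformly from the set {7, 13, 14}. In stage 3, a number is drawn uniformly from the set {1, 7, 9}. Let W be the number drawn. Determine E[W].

E[W | stage 1] = (10+13)/2 = 23/2.
E[W | stage 2] = (7+13+14)/3 = 34/3.
E[W | stage 3] = (1+7+9)/3 = 17/3.
By the law of total expectation,
E[W] = (1/3)·(23/2) + (1/2)·(34/3) + (1/6)·(17/3) = 94/9.

94/9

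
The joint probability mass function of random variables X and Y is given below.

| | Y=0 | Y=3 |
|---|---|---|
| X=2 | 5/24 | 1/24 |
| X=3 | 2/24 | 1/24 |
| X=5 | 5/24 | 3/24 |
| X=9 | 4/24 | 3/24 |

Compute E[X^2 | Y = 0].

487/16

P(Y = 0) = 2/3.
Summing X^2·P(X=x,Y=y) over the conditioning event gives 487/24.
E[X^2 | Y = 0] = (487/24) / (2/3) = 487/16.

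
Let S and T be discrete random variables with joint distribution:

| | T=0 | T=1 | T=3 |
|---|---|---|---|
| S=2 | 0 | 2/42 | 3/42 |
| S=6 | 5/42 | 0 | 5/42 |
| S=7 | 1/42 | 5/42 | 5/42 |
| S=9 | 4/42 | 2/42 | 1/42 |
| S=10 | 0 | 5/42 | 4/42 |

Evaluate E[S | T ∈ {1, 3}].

227/32

P(T ∈ {1, 3}) = 16/21.
Summing S·P(S=x,T=y) over the conditioning event gives 227/42.
E[S | T ∈ {1, 3}] = (227/42) / (16/21) = 227/32.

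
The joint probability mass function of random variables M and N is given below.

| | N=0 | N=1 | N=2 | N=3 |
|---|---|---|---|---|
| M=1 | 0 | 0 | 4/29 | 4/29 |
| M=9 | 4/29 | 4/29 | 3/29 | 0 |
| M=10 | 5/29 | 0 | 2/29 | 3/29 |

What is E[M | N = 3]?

P(N = 3) = 7/29.
Σ M·P over the event = 1·(4/29) + 10·(3/29) = 34/29.
E[M | N = 3] = (34/29) / (7/29) = 34/7.

34/7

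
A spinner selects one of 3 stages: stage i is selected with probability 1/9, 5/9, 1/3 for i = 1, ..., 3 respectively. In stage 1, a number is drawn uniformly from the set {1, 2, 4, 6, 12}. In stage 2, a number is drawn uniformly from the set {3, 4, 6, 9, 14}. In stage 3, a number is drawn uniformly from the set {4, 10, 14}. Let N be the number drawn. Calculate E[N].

23/3

E[N | stage 1] = (1+2+4+6+12)/5 = 5.
E[N | stage 2] = (3+4+6+9+14)/5 = 36/5.
E[N | stage 3] = (4+10+14)/3 = 28/3.
E[N] = (1/9)·(5) + (5/9)·(36/5) + (1/3)·(28/3) = 23/3.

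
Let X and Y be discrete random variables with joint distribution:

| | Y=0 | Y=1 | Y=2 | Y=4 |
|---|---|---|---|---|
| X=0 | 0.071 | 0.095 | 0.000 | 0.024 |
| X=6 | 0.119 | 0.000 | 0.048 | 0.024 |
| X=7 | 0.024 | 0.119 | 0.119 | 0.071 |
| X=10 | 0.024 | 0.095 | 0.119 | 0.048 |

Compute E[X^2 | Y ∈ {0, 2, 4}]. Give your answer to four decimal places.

P(Y ∈ {0, 2, 4}) = 0.691.
Summing X^2·P(X=x,Y=y) over the conditioning event gives 36.462.
E[X^2 | Y ∈ {0, 2, 4}] = (36.462) / (0.691) = 52.7670.

52.7670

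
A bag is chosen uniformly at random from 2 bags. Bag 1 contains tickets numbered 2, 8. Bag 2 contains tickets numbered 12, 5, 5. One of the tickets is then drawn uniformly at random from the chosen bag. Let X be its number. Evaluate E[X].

37/6

E[X | bag 1] = (2+8)/2 = 5.
E[X | bag 2] = (12+5+5)/3 = 22/3.
E[X] = (1/2)·(5) + (1/2)·(22/3) = 37/6.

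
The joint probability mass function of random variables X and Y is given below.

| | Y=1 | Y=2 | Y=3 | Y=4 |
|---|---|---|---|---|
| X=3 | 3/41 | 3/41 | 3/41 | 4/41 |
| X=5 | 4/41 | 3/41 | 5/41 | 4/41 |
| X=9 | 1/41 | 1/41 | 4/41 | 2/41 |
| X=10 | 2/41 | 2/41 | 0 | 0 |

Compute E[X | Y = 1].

29/5

P(Y = 1) = 10/41.
Σ X·P over the event = 3·(3/41) + 5·(4/41) + 9·(1/41) + 10·(2/41) = 58/41.
E[X | Y = 1] = (58/41) / (10/41) = 29/5.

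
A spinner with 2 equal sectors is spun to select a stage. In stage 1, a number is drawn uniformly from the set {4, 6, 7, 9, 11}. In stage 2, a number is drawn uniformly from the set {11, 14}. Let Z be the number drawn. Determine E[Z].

199/20

E[Z | stage 1] = (4+6+7+9+11)/5 = 37/5.
E[Z | stage 2] = (11+14)/2 = 25/2.
E[Z] = (1/2)·(37/5) + (1/2)·(25/2) = 199/20.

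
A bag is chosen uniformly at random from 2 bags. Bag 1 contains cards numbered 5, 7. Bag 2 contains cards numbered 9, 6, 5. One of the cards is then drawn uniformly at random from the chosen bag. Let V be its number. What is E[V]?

E[V | bag 1] = (5+7)/2 = 6.
E[V | bag 2] = (9+6+5)/3 = 20/3.
By the law of total expectation,
E[V] = (1/2)·(6) + (1/2)·(20/3) = 19/3.

19/3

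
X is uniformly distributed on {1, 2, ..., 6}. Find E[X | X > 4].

Given X > 4, X is equally likely to be any of {5, 6}.
E[X | X > 4] = (5 + 6) / 2 = 11/2.

11/2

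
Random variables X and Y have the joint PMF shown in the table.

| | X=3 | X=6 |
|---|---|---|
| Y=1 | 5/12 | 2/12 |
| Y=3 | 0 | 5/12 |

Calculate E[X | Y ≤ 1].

27/7

P(Y ≤ 1) = 7/12.
Σ X·P over the event = 3·(5/12) + 6·(2/12) = 9/4.
E[X | Y ≤ 1] = (9/4) / (7/12) = 27/7.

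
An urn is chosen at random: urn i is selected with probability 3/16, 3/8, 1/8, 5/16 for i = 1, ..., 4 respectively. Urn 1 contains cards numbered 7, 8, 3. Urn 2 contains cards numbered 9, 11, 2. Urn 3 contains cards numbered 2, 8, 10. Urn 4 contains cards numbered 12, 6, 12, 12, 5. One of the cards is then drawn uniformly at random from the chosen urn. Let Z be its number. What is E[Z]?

367/48

E[Z | urn 1] = (7+8+3)/3 = 6.
E[Z | urn 2] = (9+11+2)/3 = 22/3.
E[Z | urn 3] = (2+8+10)/3 = 20/3.
E[Z | urn 4] = (12+6+12+12+5)/5 = 47/5.
E[Z] = (3/16)·(6) + (3/8)·(22/3) + (1/8)·(20/3) + (5/16)·(47/5) = 367/48.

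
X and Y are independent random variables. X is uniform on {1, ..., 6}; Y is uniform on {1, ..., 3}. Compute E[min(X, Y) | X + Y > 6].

P(X + Y > 6) = 1/3.
Summing min(X,Y)·P(x,y) over outcomes with X + Y > 6 gives 7/9.
E[min(X, Y) | X + Y > 6] = (7/9) / (1/3) = 7/3.

7/3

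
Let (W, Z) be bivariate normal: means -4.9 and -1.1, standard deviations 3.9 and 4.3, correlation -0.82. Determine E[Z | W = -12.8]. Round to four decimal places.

6.0424

E[Z | W=x] = μ_Z + ρ(σ_Z/σ_W)(x − μ_W) for jointly normal variables.
E[Z | W=-12.8] = -1.1 + (-0.82)·(4.3/3.9)·(-12.8 − (-4.9)) = -1.1 + (-0.9041)·(-7.9) = 6.0424.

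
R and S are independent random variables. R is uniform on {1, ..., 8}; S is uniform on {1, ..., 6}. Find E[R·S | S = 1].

9/2

Outcomes with S = 1: (1,1), (2,1), (3,1), (4,1), (5,1), (6,1), (7,1), (8,1), each with probability 1/48.
E[R·S | S = 1] = (1 + 2 + 3 + 4 + 5 + 6 + 7 + 8) / 8 = 9/2.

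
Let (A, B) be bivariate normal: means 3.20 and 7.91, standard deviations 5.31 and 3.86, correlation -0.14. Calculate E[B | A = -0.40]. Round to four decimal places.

8.2764

For a bivariate normal, E[B | A=x] = μ_B + ρ·(σ_B/σ_A)·(x − μ_A).
E[B | A=-0.40] = 7.91 + (-0.14)·(3.86/5.31)·(-0.40 − (3.20)) = 7.91 + (-0.10177)·(-3.6) = 8.2764.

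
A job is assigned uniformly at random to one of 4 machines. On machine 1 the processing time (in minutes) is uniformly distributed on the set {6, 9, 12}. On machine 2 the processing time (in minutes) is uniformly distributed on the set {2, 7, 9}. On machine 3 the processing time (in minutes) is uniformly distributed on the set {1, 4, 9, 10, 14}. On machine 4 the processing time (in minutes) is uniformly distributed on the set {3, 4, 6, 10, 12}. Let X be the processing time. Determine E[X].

E[X | machine 1] = (6+9+12)/3 = 9.
E[X | machine 2] = (2+7+9)/3 = 6.
E[X | machine 3] = (1+4+9+10+14)/5 = 38/5.
E[X | machine 4] = (3+4+6+10+12)/5 = 7.
E[X] = (1/4)·(9) + (1/4)·(6) + (1/4)·(38/5) + (1/4)·(7) = 37/5.

37/5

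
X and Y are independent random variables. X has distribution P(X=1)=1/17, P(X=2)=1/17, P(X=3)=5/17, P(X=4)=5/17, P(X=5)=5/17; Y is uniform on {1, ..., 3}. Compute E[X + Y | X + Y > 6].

22/3

P(X + Y > 6) = 5/17.
Summing (X+Y)·P(x,y) over outcomes with X + Y > 6 gives 110/51.
E[X + Y | X + Y > 6] = (110/51) / (5/17) = 22/3.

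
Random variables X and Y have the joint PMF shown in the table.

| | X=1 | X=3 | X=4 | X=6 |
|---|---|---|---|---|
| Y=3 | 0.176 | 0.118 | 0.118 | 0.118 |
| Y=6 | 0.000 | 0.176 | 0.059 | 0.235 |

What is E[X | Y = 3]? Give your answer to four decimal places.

3.2264

P(Y = 3) = 0.530.
Σ X·P over the event = 1·(0.176) + 3·(0.118) + 4·(0.118) + 6·(0.118) = 1.710.
E[X | Y = 3] = (1.710) / (0.530) = 3.2264.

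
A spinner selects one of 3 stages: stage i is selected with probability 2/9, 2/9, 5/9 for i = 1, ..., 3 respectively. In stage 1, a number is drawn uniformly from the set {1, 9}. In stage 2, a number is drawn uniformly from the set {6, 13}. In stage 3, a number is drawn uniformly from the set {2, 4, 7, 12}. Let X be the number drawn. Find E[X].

E[X | stage 1] = (1+9)/2 = 5.
E[X | stage 2] = (6+13)/2 = 19/2.
E[X | stage 3] = (2+4+7+12)/4 = 25/4.
By the law of total expectation,
E[X] = (2/9)·(5) + (2/9)·(19/2) + (5/9)·(25/4) = 241/36.

241/36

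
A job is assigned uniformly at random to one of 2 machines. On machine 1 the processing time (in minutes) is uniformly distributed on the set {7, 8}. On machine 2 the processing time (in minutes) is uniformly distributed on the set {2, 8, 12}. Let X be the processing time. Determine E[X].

E[X | machine 1] = (7+8)/2 = 15/2.
E[X | machine 2] = (2+8+12)/3 = 22/3.
By the law of total expectation,
E[X] = (1/2)·(15/2) + (1/2)·(22/3) = 89/12.

89/12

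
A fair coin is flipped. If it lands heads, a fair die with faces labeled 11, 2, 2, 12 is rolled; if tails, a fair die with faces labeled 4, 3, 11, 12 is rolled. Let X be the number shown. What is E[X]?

E[X | heads] = (11+2+2+12)/4 = 27/4.
E[X | tails] = (4+3+11+12)/4 = 15/2.
By the law of total expectation,
E[X] = (1/2)·(27/4) + (1/2)·(15/2) = 57/8.

57/8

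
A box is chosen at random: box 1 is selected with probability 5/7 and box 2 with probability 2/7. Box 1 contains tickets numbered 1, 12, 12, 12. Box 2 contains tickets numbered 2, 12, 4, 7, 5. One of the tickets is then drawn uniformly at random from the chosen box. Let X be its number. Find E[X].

E[X | box 1] = (1+12+12+12)/4 = 37/4.
E[X | box 2] = (2+12+4+7+5)/5 = 6.
By the law of total expectation,
E[X] = (5/7)·(37/4) + (2/7)·(6) = 233/28.

233/28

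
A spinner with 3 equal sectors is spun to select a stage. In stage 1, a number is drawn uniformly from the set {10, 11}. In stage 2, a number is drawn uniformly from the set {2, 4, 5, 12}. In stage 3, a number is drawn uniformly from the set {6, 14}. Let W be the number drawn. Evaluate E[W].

35/4

E[W | stage 1] = (10+11)/2 = 21/2.
E[W | stage 2] = (2+4+5+12)/4 = 23/4.
E[W | stage 3] = (6+14)/2 = 10.
By the law of total expectation,
E[W] = (1/3)·(21/2) + (1/3)·(23/4) + (1/3)·(10) = 35/4.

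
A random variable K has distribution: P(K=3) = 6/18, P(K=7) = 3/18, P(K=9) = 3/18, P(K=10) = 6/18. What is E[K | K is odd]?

11/2

P(K is odd) = 2/3.
Σ over the event: 3·1/3 + 7·1/6 + 9·1/6 = 11/3.
E[K | K is odd] = (11/3) / (2/3) = 11/2.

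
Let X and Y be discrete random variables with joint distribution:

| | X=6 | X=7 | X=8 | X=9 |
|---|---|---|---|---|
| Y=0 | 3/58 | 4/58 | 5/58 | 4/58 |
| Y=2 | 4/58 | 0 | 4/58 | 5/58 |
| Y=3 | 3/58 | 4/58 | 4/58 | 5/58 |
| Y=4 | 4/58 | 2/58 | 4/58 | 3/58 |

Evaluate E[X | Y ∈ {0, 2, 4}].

160/21

P(Y ∈ {0, 2, 4}) = 21/29.
Summing X·P(X=x,Y=y) over the conditioning event gives 160/29.
E[X | Y ∈ {0, 2, 4}] = (160/29) / (21/29) = 160/21.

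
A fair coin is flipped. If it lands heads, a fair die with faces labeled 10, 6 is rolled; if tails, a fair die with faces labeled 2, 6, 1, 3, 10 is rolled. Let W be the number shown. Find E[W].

E[W | heads] = (10+6)/2 = 8.
E[W | tails] = (2+6+1+3+10)/5 = 22/5.
E[W] = (1/2)·(8) + (1/2)·(22/5) = 31/5.

31/5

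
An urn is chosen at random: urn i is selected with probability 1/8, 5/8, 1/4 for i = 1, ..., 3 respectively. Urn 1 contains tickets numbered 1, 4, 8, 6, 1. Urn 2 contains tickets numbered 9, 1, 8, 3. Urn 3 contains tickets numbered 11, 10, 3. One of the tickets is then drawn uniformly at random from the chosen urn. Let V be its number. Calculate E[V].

185/32

E[V | urn 1] = (1+4+8+6+1)/5 = 4.
E[V | urn 2] = (9+1+8+3)/4 = 21/4.
E[V | urn 3] = (11+10+3)/3 = 8.
E[V] = (1/8)·(4) + (5/8)·(21/4) + (1/4)·(8) = 185/32.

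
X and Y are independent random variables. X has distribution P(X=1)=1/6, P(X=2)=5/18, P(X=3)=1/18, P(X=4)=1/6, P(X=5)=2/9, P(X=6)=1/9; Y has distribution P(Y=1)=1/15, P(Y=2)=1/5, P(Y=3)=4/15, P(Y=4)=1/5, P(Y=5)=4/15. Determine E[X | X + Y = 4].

45/28

P(X + Y = 4) = 14/135.
Summing X·P(x,y) over outcomes with X + Y = 4 gives 1/6.
E[X | X + Y = 4] = (1/6) / (14/135) = 45/28.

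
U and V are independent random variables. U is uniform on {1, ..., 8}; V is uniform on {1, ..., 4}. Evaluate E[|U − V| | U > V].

37/11

P(U > V) = 11/16.
Summing |U−V|·P(x,y) over outcomes with U > V gives 37/16.
E[|U − V| | U > V] = (37/16) / (11/16) = 37/11.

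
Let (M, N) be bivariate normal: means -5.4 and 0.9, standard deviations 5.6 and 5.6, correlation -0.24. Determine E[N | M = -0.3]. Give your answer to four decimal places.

-0.3240

For a bivariate normal, E[N | M=x] = μ_N + ρ·(σ_N/σ_M)·(x − μ_M).
E[N | M=-0.3] = 0.9 + (-0.24)·(5.6/5.6)·(-0.3 − (-5.4)) = 0.9 + (-0.24)·(5.1) = -0.3240.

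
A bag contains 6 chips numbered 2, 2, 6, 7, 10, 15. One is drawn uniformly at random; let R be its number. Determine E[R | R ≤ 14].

P(R ≤ 14) = 5/6.
Σ over the event: 2·1/3 + 6·1/6 + 7·1/6 + 10·1/6 = 9/2.
E[R | R ≤ 14] = (9/2) / (5/6) = 27/5.

27/5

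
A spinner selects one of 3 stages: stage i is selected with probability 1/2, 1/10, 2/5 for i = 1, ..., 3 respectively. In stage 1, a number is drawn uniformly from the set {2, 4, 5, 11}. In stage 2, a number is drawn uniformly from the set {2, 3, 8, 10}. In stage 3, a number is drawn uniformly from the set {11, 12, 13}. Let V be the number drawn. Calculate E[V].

65/8

E[V | stage 1] = (2+4+5+11)/4 = 11/2.
E[V | stage 2] = (2+3+8+10)/4 = 23/4.
E[V | stage 3] = (11+12+13)/3 = 12.
E[V] = (1/2)·(11/2) + (1/10)·(23/4) + (2/5)·(12) = 65/8.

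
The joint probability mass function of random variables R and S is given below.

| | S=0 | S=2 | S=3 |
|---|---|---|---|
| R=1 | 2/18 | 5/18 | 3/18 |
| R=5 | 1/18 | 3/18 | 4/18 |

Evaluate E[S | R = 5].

P(R = 5) = 4/9.
Summing S·P(R=x,S=y) over the conditioning event gives 1.
E[S | R = 5] = (1) / (4/9) = 9/4.

9/4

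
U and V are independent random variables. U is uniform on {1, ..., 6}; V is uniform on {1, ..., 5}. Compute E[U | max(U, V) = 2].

P(max(U, V) = 2) = 1/10.
Summing U·P(x,y) over outcomes with max(U, V) = 2 gives 1/6.
E[U | max(U, V) = 2] = (1/6) / (1/10) = 5/3.

5/3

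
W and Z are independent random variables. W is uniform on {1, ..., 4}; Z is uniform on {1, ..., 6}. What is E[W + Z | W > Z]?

5

P(W > Z) = 1/4.
Summing (W+Z)·P(x,y) over outcomes with W > Z gives 5/4.
E[W + Z | W > Z] = (5/4) / (1/4) = 5.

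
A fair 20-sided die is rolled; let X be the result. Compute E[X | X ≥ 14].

Given X ≥ 14, X is equally likely to be any of {14, 15, 16, 17, 18, 19, 20}.
E[X | X ≥ 14] = (14 + 15 + 16 + 17 + 18 + 19 + 20) / 7 = 17.

17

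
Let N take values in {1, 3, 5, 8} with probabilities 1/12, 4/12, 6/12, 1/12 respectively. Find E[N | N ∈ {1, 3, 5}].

43/11

P(N ∈ {1, 3, 5}) = 11/12.
Σ over the event: 1·1/12 + 3·1/3 + 5·1/2 = 43/12.
E[N | N ∈ {1, 3, 5}] = (43/12) / (11/12) = 43/11.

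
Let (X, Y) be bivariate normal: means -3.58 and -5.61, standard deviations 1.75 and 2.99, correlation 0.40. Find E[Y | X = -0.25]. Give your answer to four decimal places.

-3.3342

The regression of Y on X has slope ρ·σ_Y/σ_X and passes through (μ_X, μ_Y).
E[Y | X=-0.25] = -5.61 + (0.40)·(2.99/1.75)·(-0.25 − (-3.58)) = -5.61 + (0.68343)·(3.33) = -3.3342.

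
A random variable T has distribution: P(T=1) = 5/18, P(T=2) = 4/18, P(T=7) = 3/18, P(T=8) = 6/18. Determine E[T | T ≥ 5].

P(T ≥ 5) = 1/2.
Σ over the event: 7·1/6 + 8·1/3 = 23/6.
E[T | T ≥ 5] = (23/6) / (1/2) = 23/3.

23/3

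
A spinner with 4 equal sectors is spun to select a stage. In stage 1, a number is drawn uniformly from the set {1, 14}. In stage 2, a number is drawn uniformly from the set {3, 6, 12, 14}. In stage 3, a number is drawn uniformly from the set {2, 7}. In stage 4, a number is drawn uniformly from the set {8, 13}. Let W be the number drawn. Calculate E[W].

125/16

E[W | stage 1] = (1+14)/2 = 15/2.
E[W | stage 2] = (3+6+12+14)/4 = 35/4.
E[W | stage 3] = (2+7)/2 = 9/2.
E[W | stage 4] = (8+13)/2 = 21/2.
By the law of total expectation,
E[W] = (1/4)·(15/2) + (1/4)·(35/4) + (1/4)·(9/2) + (1/4)·(21/2) = 125/16.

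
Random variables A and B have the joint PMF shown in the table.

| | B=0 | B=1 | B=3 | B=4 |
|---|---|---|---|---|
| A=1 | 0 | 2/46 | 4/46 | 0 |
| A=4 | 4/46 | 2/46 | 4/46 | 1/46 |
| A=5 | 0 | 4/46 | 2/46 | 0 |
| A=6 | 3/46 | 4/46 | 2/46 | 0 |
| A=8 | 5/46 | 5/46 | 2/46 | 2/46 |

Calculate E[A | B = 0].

37/6

P(B = 0) = 6/23.
Σ A·P over the event = 4·(4/46) + 6·(3/46) + 8·(5/46) = 37/23.
E[A | B = 0] = (37/23) / (6/23) = 37/6.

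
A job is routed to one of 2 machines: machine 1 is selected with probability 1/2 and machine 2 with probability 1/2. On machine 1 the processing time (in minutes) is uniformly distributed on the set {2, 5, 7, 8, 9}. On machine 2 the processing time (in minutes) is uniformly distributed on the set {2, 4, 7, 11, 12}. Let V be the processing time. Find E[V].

E[V | machine 1] = (2+5+7+8+9)/5 = 31/5.
E[V | machine 2] = (2+4+7+11+12)/5 = 36/5.
E[V] = (1/2)·(31/5) + (1/2)·(36/5) = 67/10.

67/10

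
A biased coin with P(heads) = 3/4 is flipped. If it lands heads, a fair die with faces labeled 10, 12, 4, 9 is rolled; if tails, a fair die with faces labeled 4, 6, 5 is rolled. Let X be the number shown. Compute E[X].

125/16

E[X | heads] = (10+12+4+9)/4 = 35/4.
E[X | tails] = (4+6+5)/3 = 5.
By the law of total expectation,
E[X] = (3/4)·(35/4) + (1/4)·(5) = 125/16.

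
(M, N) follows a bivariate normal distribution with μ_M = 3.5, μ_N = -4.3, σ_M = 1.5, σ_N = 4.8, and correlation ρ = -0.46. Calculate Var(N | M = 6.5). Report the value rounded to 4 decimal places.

18.1647

Var(N | M=x) = (1 − ρ²)·σ_N².
Var(N | M=6.5) = (4.8)²·(1 − (-0.46)²) = 23.04·0.7884 = 18.1647.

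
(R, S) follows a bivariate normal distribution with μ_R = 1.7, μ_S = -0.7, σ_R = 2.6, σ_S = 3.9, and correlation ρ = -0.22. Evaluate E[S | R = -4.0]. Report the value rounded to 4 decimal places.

For a bivariate normal, E[S | R=x] = μ_S + ρ·(σ_S/σ_R)·(x − μ_R).
E[S | R=-4.0] = -0.7 + (-0.22)·(3.9/2.6)·(-4.0 − (1.7)) = -0.7 + (-0.33)·(-5.7) = 1.1810.

1.1810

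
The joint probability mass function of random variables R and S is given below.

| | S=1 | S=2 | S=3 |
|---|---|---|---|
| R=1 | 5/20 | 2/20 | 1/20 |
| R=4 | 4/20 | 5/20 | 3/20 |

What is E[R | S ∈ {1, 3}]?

P(S ∈ {1, 3}) = 13/20.
Σ R·P over the event = 1·(5/20) + 1·(1/20) + 4·(4/20) + 4·(3/20) = 17/10.
E[R | S ∈ {1, 3}] = (17/10) / (13/20) = 34/13.

34/13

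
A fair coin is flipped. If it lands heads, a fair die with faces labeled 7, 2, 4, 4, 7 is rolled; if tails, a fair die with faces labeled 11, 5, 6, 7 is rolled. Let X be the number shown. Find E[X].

241/40

E[X | heads] = (7+2+4+4+7)/5 = 24/5.
E[X | tails] = (11+5+6+7)/4 = 29/4.
By the law of total expectation,
E[X] = (1/2)·(24/5) + (1/2)·(29/4) = 241/40.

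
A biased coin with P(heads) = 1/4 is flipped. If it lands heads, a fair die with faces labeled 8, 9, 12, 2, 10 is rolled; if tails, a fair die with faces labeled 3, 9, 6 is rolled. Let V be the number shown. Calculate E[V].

131/20

E[V | heads] = (8+9+12+2+10)/5 = 41/5.
E[V | tails] = (3+9+6)/3 = 6.
By the law of total expectation,
E[V] = (1/4)·(41/5) + (3/4)·(6) = 131/20.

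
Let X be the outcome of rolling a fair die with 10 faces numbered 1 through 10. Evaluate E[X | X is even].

Given X is even, X is equally likely to be any of {2, 4, 6, 8, 10}.
E[X | X is even] = (2 + 4 + 6 + 8 + 10) / 5 = 6.

6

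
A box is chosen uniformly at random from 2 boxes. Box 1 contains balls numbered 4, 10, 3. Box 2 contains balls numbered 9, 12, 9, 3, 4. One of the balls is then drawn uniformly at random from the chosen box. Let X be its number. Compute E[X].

E[X | box 1] = (4+10+3)/3 = 17/3.
E[X | box 2] = (9+12+9+3+4)/5 = 37/5.
By the law of total expectation,
E[X] = (1/2)·(17/3) + (1/2)·(37/5) = 98/15.

98/15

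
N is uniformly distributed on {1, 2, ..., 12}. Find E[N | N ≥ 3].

Given N ≥ 3, N is equally likely to be any of {3, 4, 5, 6, 7, 8, 9, 10, 11, 12}.
E[N | N ≥ 3] = (3 + 4 + 5 + 6 + 7 + 8 + 9 + 10 + 11 + 12) / 10 = 15/2.

15/2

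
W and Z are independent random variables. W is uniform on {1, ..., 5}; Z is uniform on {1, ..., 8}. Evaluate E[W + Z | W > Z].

Outcomes with W > Z: (2,1), (3,1), (3,2), (4,1), (4,2), (4,3), (5,1), (5,2), (5,3), (5,4), each with probability 1/40.
E[W + Z | W > Z] = (3 + 4 + 5 + 5 + 6 + 7 + 6 + 7 + 8 + 9) / 10 = 6.

6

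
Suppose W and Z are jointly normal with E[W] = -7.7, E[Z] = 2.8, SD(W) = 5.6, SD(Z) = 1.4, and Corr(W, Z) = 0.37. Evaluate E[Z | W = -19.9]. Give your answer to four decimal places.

1.6715

The regression of Z on W has slope ρ·σ_Z/σ_W and passes through (μ_W, μ_Z).
E[Z | W=-19.9] = 2.8 + (0.37)·(1.4/5.6)·(-19.9 − (-7.7)) = 2.8 + (0.0925)·(-12.2) = 1.6715.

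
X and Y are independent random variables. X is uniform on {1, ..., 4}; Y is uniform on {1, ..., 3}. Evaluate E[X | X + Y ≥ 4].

26/9

Outcomes with X + Y ≥ 4: (1,3), (2,2), (2,3), (3,1), (3,2), (3,3), (4,1), (4,2), (4,3), each with probability 1/12.
E[X | X + Y ≥ 4] = (1 + 2 + 2 + 3 + 3 + 3 + 4 + 4 + 4) / 9 = 26/9.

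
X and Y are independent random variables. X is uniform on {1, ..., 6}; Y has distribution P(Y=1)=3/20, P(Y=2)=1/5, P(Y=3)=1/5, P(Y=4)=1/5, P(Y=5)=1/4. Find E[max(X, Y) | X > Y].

P(X > Y) = 7/15.
Summing max(X,Y)·P(x,y) over outcomes with X > Y gives 133/60.
E[max(X, Y) | X > Y] = (133/60) / (7/15) = 19/4.

19/4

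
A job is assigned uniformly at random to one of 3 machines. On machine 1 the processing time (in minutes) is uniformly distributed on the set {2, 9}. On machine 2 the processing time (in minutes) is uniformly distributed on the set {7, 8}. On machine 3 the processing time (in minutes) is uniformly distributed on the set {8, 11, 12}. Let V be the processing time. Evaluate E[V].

E[V | machine 1] = (2+9)/2 = 11/2.
E[V | machine 2] = (7+8)/2 = 15/2.
E[V | machine 3] = (8+11+12)/3 = 31/3.
By the law of total expectation,
E[V] = (1/3)·(11/2) + (1/3)·(15/2) + (1/3)·(31/3) = 70/9.

70/9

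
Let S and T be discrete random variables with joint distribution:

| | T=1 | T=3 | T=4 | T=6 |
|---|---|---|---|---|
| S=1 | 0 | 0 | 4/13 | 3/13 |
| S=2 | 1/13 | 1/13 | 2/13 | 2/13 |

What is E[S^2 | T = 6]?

11/5

P(T = 6) = 5/13.
Σ S^2·P over the event = 1·(3/13) + 4·(2/13) = 11/13.
E[S^2 | T = 6] = (11/13) / (5/13) = 11/5.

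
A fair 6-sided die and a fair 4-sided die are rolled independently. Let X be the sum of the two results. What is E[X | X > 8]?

P(X > 8) = 1/8.
Σ over the event: 9·1/12 + 10·1/24 = 7/6.
E[X | X > 8] = (7/6) / (1/8) = 28/3.

28/3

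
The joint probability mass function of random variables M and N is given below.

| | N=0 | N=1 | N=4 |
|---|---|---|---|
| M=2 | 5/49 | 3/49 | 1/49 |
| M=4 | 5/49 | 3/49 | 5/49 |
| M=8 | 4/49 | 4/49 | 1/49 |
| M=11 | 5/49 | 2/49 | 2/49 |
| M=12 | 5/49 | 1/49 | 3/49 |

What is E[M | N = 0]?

P(N = 0) = 24/49.
Σ M·P over the event = 2·(5/49) + 4·(5/49) + 8·(4/49) + 11·(5/49) + 12·(5/49) = 177/49.
E[M | N = 0] = (177/49) / (24/49) = 59/8.

59/8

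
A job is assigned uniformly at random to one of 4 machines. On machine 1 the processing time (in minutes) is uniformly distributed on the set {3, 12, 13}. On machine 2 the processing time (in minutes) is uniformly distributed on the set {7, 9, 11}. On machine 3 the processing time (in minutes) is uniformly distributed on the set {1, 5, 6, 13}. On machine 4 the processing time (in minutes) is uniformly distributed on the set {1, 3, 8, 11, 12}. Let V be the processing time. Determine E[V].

379/48

E[V | machine 1] = (3+12+13)/3 = 28/3.
E[V | machine 2] = (7+9+11)/3 = 9.
E[V | machine 3] = (1+5+6+13)/4 = 25/4.
E[V | machine 4] = (1+3+8+11+12)/5 = 7.
E[V] = (1/4)·(28/3) + (1/4)·(9) + (1/4)·(25/4) + (1/4)·(7) = 379/48.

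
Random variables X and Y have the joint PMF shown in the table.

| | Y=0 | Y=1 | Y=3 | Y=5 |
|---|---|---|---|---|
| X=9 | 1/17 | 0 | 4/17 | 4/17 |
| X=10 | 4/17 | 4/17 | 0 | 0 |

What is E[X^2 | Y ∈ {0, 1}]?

P(Y ∈ {0, 1}) = 9/17.
Σ X^2·P over the event = 81·(1/17) + 100·(4/17) + 100·(4/17) = 881/17.
E[X^2 | Y ∈ {0, 1}] = (881/17) / (9/17) = 881/9.

881/9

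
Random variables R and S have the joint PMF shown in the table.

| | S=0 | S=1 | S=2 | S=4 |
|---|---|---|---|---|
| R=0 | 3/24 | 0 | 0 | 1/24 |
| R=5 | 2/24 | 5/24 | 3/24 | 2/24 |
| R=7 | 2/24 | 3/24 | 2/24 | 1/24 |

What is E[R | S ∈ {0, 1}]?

P(S ∈ {0, 1}) = 5/8.
Σ R·P over the event = 0·(3/24) + 5·(2/24) + 5·(5/24) + 7·(2/24) + 7·(3/24) = 35/12.
E[R | S ∈ {0, 1}] = (35/12) / (5/8) = 14/3.

14/3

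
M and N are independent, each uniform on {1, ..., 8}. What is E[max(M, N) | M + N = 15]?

Outcomes with M + N = 15: (7,8), (8,7), each with probability 1/64.
E[max(M, N) | M + N = 15] = (8 + 8) / 2 = 8.

8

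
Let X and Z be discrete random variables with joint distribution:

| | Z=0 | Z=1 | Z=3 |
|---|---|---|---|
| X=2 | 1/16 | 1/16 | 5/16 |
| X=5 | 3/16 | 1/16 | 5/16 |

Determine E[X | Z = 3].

P(Z = 3) = 5/8.
Σ X·P over the event = 2·(5/16) + 5·(5/16) = 35/16.
E[X | Z = 3] = (35/16) / (5/8) = 7/2.

7/2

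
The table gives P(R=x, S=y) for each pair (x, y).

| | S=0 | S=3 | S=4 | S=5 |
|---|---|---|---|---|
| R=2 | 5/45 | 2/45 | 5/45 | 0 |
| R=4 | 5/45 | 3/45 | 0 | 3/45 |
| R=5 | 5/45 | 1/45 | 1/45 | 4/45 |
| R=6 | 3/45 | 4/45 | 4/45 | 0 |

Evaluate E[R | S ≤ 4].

P(S ≤ 4) = 38/45.
Summing R·P(R=x,S=y) over the conditioning event gives 157/45.
E[R | S ≤ 4] = (157/45) / (38/45) = 157/38.

157/38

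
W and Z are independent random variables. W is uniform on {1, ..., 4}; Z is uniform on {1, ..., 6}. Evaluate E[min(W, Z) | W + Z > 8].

Outcomes with W + Z > 8: (3,6), (4,5), (4,6), each with probability 1/24.
E[min(W, Z) | W + Z > 8] = (3 + 4 + 4) / 3 = 11/3.

11/3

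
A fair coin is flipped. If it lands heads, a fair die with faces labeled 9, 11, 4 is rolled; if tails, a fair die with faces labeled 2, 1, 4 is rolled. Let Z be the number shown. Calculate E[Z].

E[Z | heads] = (9+11+4)/3 = 8.
E[Z | tails] = (2+1+4)/3 = 7/3.
E[Z] = (1/2)·(8) + (1/2)·(7/3) = 31/6.

31/6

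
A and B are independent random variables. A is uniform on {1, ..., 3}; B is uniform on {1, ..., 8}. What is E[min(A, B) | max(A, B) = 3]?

9/5

Outcomes with max(A, B) = 3: (1,3), (2,3), (3,1), (3,2), (3,3), each with probability 1/24.
E[min(A, B) | max(A, B) = 3] = (1 + 2 + 1 + 2 + 3) / 5 = 9/5.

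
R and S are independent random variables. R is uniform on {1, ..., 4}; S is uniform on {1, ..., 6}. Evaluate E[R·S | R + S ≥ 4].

205/21

P(R + S ≥ 4) = 7/8.
Summing RS·P(x,y) over outcomes with R + S ≥ 4 gives 205/24.
E[R·S | R + S ≥ 4] = (205/24) / (7/8) = 205/21.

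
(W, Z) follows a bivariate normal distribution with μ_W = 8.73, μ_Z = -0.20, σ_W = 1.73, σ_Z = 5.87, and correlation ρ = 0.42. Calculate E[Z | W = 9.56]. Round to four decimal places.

0.9828

E[Z | W=x] = μ_Z + ρ(σ_Z/σ_W)(x − μ_W) for jointly normal variables.
E[Z | W=9.56] = -0.20 + (0.42)·(5.87/1.73)·(9.56 − (8.73)) = -0.20 + (1.4251)·(0.83) = 0.9828.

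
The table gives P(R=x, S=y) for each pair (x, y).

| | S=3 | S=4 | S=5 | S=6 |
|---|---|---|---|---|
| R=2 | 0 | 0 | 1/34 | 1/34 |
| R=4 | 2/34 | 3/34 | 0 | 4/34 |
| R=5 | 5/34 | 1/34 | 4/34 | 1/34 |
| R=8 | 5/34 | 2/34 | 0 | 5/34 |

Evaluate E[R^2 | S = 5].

P(S = 5) = 5/34.
Σ R^2·P over the event = 4·(1/34) + 25·(4/34) = 52/17.
E[R^2 | S = 5] = (52/17) / (5/34) = 104/5.

104/5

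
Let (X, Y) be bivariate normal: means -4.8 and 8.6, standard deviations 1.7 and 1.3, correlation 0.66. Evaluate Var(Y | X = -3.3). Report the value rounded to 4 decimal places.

Var(Y | X=x) = (1 − ρ²)·σ_Y².
Var(Y | X=-3.3) = (1.3)²·(1 − (0.66)²) = 1.69·0.5644 = 0.9538.

0.9538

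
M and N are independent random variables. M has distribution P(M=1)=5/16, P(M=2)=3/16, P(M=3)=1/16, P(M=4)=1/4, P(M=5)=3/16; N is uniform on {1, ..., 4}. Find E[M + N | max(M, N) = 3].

P(max(M, N) = 3) = 11/64.
Summing (M+N)·P(x,y) over outcomes with max(M, N) = 3 gives 25/32.
E[M + N | max(M, N) = 3] = (25/32) / (11/64) = 50/11.

50/11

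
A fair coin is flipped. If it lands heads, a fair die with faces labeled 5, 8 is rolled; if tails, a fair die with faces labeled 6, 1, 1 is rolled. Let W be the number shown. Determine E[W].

55/12

E[W | heads] = (5+8)/2 = 13/2.
E[W | tails] = (6+1+1)/3 = 8/3.
By the law of total expectation,
E[W] = (1/2)·(13/2) + (1/2)·(8/3) = 55/12.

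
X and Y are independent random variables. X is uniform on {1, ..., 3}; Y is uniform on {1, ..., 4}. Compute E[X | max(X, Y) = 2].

5/3

Outcomes with max(X, Y) = 2: (1,2), (2,1), (2,2), each with probability 1/12.
E[X | max(X, Y) = 2] = (1 + 2 + 2) / 3 = 5/3.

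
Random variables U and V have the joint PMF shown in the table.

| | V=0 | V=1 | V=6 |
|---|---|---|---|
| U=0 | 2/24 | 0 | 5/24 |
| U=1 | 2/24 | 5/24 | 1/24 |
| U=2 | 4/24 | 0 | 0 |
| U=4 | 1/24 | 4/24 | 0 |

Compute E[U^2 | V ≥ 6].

P(V ≥ 6) = 1/4.
Σ U^2·P over the event = 0·(5/24) + 1·(1/24) = 1/24.
E[U^2 | V ≥ 6] = (1/24) / (1/4) = 1/6.

1/6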